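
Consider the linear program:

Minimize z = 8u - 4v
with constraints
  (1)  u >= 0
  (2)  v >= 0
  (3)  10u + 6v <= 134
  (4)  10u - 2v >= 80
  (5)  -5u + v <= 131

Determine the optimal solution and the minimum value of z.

u = 187/20, v = 27/4, minimum z = 239/5

Vertices and z = 8u - 4v:
  (67/5, 0) → z = 536/5
  (8, 0) → z = 64
  (187/20, 27/4) → z = 239/5

The binding constraints are 10u + 6v = 134 and 10u - 2v = 80.
Solving simultaneously gives u = 187/20, v = 27/4.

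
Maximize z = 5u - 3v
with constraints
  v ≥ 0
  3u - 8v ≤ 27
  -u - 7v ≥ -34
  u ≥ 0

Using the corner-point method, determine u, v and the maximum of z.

u = 461/29, v = 75/29, maximum z = 2080/29

Corner points and z = 5u - 3v:
  (9, 0) → z = 45
  (0, 0) → z = 0
  (461/29, 75/29) → z = 2080/29
  (0, 34/7) → z = -102/7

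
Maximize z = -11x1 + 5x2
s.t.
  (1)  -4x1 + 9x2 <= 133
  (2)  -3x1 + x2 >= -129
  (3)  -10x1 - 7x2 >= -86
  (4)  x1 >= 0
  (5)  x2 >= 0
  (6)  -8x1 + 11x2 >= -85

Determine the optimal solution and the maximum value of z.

x1 = 0, x2 = 86/7, maximum z = 430/7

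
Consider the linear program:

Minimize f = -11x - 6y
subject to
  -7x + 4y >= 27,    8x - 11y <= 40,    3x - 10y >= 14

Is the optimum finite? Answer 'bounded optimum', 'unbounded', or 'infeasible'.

bounded optimum

Vertices and f = -11x - 6y:
  (-457/45, -496/45) → f = 8003/45
  (-163/29, -179/58) → f = 2330/29
The feasible region has finitely many vertices and no improving ray; the minimum is 2330/29 at (-163/29, -179/58).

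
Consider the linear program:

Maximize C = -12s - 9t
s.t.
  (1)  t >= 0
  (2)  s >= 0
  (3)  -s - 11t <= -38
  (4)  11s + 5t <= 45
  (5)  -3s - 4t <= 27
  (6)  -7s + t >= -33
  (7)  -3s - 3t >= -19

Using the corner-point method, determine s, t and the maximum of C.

The binding constraints are s = 0 and -s - 11t = -38.
Solving simultaneously gives s = 0, t = 38/11.

s = 0, t = 38/11, maximum C = -342/11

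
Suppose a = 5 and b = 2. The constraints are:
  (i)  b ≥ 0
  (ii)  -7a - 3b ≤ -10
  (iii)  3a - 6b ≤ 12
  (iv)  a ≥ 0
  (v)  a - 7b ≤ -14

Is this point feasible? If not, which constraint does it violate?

Constraint (v): a - 7b = -9, which is not ≤ -14. All other constraints are satisfied.

not feasible — violates (v)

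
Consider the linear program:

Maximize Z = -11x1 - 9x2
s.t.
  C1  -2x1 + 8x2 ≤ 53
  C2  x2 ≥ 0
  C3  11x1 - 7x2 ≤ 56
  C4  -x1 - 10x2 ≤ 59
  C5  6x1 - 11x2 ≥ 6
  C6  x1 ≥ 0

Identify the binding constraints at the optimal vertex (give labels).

Corner points and Z = -11x1 - 9x2:
  (56/11, 0) → Z = -56
  (1, 0) → Z = -11
  (574/79, 270/79) → Z = -8744/79

The maximum is at (1, 0). Substituting into each constraint, equality holds for C2 and C5; the remaining constraints have slack.

C2 and C5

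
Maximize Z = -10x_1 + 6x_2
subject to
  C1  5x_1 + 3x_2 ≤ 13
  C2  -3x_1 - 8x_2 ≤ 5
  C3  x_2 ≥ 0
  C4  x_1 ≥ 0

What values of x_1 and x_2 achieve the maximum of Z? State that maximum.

Feasible corners and Z = -10x_1 + 6x_2:
  (13/5, 0) → Z = -26
  (0, 13/3) → Z = 26
  (0, 0) → Z = 0

At the optimal vertex, 5x_1 + 3x_2 = 13 and x_1 = 0.
Solving simultaneously gives x_1 = 0, x_2 = 13/3.

x_1 = 0, x_2 = 13/3, maximum Z = 26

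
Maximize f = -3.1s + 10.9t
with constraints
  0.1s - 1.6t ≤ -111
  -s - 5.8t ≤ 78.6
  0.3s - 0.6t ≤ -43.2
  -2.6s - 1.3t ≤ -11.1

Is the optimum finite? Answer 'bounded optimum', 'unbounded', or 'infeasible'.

From the feasible point (-6, 69), moving in the direction (-1.3, 2.6) keeps every constraint satisfied while f increases without bound.

unbounded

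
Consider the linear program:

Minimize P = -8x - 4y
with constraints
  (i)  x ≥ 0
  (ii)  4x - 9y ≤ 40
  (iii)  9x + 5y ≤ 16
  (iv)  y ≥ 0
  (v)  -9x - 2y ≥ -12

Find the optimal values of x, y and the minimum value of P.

Feasible corners and P = -8x - 4y:
  (0, 16/5) → P = -64/5
  (0, 0) → P = 0
  (28/27, 4/3) → P = -368/27
  (4/3, 0) → P = -32/3

x = 28/27, y = 4/3, minimum P = -368/27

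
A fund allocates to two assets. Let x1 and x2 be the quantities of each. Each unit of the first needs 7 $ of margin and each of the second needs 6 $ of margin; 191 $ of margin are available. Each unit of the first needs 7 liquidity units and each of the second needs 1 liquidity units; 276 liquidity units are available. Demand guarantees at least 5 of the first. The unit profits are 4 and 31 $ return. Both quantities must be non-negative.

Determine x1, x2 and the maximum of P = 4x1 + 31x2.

x1 = 5, x2 = 26, maximum P = 826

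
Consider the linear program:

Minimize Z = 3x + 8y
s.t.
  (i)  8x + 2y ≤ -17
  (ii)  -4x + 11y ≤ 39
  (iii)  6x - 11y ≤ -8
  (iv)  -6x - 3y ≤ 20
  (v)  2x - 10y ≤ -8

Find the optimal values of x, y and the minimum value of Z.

x = -112/33, y = 4/33, minimum Z = -304/33

Feasible corners and Z = 3x + 8y:
  (-265/96, 61/24) → Z = 1157/96
  (-31/14, 5/14) → Z = -53/14
  (-337/78, 77/39) → Z = 17/6
  (-112/33, 4/33) → Z = -304/33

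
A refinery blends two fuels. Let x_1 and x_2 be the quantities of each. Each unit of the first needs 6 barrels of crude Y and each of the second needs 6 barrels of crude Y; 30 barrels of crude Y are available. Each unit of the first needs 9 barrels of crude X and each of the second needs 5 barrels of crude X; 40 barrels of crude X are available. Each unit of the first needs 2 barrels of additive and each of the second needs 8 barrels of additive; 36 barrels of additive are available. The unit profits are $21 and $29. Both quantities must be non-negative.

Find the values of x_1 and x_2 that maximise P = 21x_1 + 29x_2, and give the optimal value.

Extreme points and P = 21x_1 + 29x_2:
  (0, 0) → P = 0
  (0, 9/2) → P = 261/2
  (40/9, 0) → P = 280/3
  (15/4, 5/4) → P = 115
  (2/3, 13/3) → P = 419/3

The optimum lies where 6x_1 + 6x_2 = 30 and 2x_1 + 8x_2 = 36.
Solving simultaneously gives x_1 = 2/3, x_2 = 13/3.

x_1 = 2/3, x_2 = 13/3, maximum P = 419/3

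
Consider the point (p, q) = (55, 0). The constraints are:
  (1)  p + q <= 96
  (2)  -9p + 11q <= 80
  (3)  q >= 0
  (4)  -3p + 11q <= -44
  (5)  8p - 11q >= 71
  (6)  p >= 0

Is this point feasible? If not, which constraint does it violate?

feasible

(1): 55 ≤ 96 ✓
(2): -495 ≤ 80 ✓
(3): 0 ≥ 0 ✓
(4): -165 ≤ -44 ✓
(5): 440 ≥ 71 ✓
(6): 55 ≥ 0 ✓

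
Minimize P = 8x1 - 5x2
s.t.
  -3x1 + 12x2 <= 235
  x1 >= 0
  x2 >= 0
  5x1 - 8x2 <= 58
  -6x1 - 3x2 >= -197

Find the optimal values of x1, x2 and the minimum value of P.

x1 = 0, x2 = 235/12, minimum P = -1175/12

Extreme points and P = 8x1 - 5x2:
  (0, 235/12) → P = -1175/12
  (553/27, 667/27) → P = 121/3
  (0, 0) → P = 0
  (58/5, 0) → P = 464/5
  (250/9, 91/9) → P = 515/3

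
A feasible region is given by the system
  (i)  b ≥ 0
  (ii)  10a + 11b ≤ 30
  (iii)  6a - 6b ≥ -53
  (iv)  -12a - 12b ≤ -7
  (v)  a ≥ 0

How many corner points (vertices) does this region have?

4

The feasible vertices (each the meet of two boundaries and inside every other half-plane) are:
  (3, 0)
  (7/12, 0)
  (0, 30/11)
  (0, 7/12)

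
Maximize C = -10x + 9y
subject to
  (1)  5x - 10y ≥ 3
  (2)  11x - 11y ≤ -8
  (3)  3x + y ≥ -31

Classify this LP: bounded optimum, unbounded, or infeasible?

Corner points and C = -10x + 9y:
  (-113/55, -73/55) → C = 43/5
  (-307/35, -164/35) → C = 1594/35
  (-349/44, -317/44) → C = 637/44
The feasible region has finitely many vertices and no improving ray; the maximum is 1594/35 at (-307/35, -164/35).

bounded optimum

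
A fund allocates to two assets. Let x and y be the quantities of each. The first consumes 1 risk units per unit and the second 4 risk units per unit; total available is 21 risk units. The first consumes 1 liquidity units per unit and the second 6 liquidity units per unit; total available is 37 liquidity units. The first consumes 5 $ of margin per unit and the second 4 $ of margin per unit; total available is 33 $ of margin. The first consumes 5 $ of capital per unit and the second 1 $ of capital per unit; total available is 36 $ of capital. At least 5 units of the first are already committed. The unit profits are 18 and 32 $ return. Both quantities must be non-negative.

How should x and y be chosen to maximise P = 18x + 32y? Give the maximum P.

Corner points and P = 18x + 32y:
  (33/5, 0) → P = 594/5
  (5, 0) → P = 90
  (5, 2) → P = 154

At the optimal vertex, 5x + 4y = 33 and x = 5.
Solving simultaneously gives x = 5, y = 2.

x = 5, y = 2, maximum P = 154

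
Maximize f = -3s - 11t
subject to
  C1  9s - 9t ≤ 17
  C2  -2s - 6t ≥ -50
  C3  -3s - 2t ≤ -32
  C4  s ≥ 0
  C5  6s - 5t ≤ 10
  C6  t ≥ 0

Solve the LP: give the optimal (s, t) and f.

Feasible corners and f = -3s - 11t:
  (46/7, 43/7) → f = -611/7
  (155/23, 140/23) → f = -2005/23
  (20/3, 6) → f = -86

s = 20/3, t = 6, maximum f = -86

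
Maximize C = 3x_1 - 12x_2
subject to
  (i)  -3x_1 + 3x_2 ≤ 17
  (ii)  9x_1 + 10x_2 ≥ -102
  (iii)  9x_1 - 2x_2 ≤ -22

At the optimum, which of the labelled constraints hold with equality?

(ii) and (iii)

Vertices and C = 3x_1 - 12x_2:
  (-476/57, -51/19) → C = 136/19
  (-32/21, 29/7) → C = -380/7
  (-106/27, -20/3) → C = 614/9

The maximum is at (-106/27, -20/3). Substituting into each constraint, equality holds for (ii) and (iii); the remaining constraints have slack.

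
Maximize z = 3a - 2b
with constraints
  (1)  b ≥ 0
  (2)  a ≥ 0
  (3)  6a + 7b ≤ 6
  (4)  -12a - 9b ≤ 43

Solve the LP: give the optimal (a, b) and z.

Feasible corners and z = 3a - 2b:
  (0, 0) → z = 0
  (1, 0) → z = 3
  (0, 6/7) → z = -12/7

a = 1, b = 0, maximum z = 3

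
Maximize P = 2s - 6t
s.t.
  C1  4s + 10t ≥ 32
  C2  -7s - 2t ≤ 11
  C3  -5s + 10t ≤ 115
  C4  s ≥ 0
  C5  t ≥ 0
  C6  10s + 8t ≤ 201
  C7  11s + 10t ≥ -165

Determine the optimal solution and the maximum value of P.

s = 201/10, t = 0, maximum P = 201/5

Corner points and P = 2s - 6t:
  (0, 16/5) → P = -96/5
  (8, 0) → P = 16
  (0, 23/2) → P = -69
  (109/14, 431/28) → P = -1075/14
  (201/10, 0) → P = 201/5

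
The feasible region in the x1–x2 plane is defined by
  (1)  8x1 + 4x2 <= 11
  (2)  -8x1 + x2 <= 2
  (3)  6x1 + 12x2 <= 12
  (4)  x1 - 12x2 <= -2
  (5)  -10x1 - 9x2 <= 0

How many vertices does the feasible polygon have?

5

Intersecting each pair of boundary lines and keeping only the points that satisfy every inequality leaves:
  (7/6, 5/12)
  (31/25, 27/100)
  (-2/17, 18/17)
  (-9/41, 10/41)
  (-6/43, 20/129)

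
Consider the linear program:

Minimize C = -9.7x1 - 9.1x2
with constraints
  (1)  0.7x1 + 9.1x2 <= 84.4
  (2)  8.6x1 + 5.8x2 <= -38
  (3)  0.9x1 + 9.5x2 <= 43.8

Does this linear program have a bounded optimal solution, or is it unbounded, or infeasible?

Extreme points and C = -9.7x1 - 9.1x2:
  (-20161/77, 2265/77) → C = 874751/385
  (-1922/239, 1284/239) → C = 6959/239
The feasible region has finitely many vertices and no improving ray; the minimum is 6959/239 at (-1922/239, 1284/239).

bounded optimum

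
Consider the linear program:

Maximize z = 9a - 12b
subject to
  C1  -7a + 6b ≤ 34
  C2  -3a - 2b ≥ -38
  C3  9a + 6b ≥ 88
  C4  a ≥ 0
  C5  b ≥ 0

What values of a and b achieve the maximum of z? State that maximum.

Corner points and z = 9a - 12b:
  (5, 23/2) → z = -93
  (27/8, 461/48) → z = -679/8
  (38/3, 0) → z = 114
  (88/9, 0) → z = 88

a = 38/3, b = 0, maximum z = 114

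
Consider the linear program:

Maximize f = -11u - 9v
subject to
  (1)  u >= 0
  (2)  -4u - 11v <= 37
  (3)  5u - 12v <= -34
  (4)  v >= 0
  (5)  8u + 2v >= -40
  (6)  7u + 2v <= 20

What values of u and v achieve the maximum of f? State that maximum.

u = 0, v = 17/6, maximum f = -51/2

Corner points and f = -11u - 9v:
  (0, 17/6) → f = -51/2
  (0, 10) → f = -90
  (86/47, 169/47) → f = -2467/47

The optimum lies where u = 0 and 5u - 12v = -34.
Solving simultaneously gives u = 0, v = 17/6.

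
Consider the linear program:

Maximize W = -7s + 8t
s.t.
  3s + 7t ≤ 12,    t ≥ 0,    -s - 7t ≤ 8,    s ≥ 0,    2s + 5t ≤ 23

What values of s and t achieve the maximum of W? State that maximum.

s = 0, t = 12/7, maximum W = 96/7

Extreme points and W = -7s + 8t:
  (4, 0) → W = -28
  (0, 12/7) → W = 96/7
  (0, 0) → W = 0

The optimum lies where 3s + 7t = 12 and s = 0.
Solving simultaneously gives s = 0, t = 12/7.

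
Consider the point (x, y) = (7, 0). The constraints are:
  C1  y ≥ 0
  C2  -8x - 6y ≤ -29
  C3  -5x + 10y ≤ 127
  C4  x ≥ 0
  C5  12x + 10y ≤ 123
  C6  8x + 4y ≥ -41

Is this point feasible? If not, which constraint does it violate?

C1: 0 ≥ 0 ✓
C2: -56 ≤ -29 ✓
C3: -35 ≤ 127 ✓
C4: 7 ≥ 0 ✓
C5: 84 ≤ 123 ✓
C6: 56 ≥ -41 ✓

feasible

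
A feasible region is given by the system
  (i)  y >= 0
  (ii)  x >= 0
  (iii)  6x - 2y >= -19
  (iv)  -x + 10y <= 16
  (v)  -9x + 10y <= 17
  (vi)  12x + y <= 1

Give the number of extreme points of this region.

3

Pairwise boundary intersections that survive every other constraint:
  (0, 0)
  (1/12, 0)
  (0, 1)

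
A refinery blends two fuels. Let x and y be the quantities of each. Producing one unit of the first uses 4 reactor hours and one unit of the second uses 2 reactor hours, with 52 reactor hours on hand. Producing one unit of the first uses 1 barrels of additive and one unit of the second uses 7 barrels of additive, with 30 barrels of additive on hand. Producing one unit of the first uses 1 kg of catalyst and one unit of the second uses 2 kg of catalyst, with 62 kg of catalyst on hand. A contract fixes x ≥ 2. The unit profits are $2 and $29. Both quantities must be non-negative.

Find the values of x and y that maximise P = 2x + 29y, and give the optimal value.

x = 2, y = 4, maximum P = 120

Corner points and P = 2x + 29y:
  (13, 0) → P = 26
  (2, 0) → P = 4
  (152/13, 34/13) → P = 1290/13
  (2, 4) → P = 120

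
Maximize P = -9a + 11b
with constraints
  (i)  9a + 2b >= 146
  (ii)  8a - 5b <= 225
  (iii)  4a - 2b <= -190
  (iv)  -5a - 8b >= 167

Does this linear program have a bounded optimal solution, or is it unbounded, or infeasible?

The boundaries 9a + 2b = 146 and 4a - 2b = -190 meet at (-44/13, 1147/13), but that point violates -5a - 8b ≥ 167. Every candidate vertex is excluded by some other constraint, so the feasible region is empty.

infeasible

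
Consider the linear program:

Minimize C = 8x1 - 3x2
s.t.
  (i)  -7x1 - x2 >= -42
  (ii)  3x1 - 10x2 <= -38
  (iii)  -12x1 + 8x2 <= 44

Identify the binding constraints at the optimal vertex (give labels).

(ii) and (iii)

Feasible corners and C = 8x1 - 3x2:
  (382/73, 392/73) → C = 1880/73
  (73/17, 203/17) → C = -25/17
  (-17/12, 27/8) → C = -515/24

The minimum is at (-17/12, 27/8). Substituting into each constraint, equality holds for (ii) and (iii); the remaining constraints have slack.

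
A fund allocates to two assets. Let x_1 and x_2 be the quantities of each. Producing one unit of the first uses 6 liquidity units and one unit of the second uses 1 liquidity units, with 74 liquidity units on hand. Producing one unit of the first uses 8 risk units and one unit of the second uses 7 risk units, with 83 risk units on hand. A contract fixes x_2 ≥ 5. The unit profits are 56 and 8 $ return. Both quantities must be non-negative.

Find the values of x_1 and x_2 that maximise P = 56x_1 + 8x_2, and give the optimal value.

x_1 = 6, x_2 = 5, maximum P = 376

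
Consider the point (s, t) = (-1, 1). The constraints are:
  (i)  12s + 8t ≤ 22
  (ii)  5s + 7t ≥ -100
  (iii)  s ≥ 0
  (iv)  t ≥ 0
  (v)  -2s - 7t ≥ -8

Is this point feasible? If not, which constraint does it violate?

not feasible — violates (iii)

Constraint (iii): s = -1, which is not ≥ 0. All other constraints are satisfied.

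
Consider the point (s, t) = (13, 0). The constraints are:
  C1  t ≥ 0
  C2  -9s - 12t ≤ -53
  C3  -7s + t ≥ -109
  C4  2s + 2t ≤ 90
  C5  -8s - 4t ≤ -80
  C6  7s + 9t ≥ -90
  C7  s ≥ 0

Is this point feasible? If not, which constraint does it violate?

feasible

C1: 0 ≥ 0 ✓
C2: -117 ≤ -53 ✓
C3: -91 ≥ -109 ✓
C4: 26 ≤ 90 ✓
C5: -104 ≤ -80 ✓
C6: 91 ≥ -90 ✓
C7: 13 ≥ 0 ✓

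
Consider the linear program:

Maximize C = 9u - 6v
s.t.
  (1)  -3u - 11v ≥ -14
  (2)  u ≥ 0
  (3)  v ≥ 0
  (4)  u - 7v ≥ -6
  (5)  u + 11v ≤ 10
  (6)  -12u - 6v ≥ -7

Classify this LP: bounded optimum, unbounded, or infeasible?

Vertices and C = 9u - 6v:
  (0, 0) → C = 0
  (0, 6/7) → C = -36/7
  (7/12, 0) → C = 21/4
  (13/90, 79/90) → C = -119/30
The feasible region has finitely many vertices and no improving ray; the maximum is 21/4 at (7/12, 0).

bounded optimum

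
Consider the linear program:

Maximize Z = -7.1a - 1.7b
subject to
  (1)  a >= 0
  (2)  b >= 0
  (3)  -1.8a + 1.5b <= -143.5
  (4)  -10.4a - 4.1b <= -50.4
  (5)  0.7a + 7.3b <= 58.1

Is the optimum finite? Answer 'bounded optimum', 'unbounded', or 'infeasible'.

Vertices and Z = -7.1a - 1.7b:
  (1435/18, 0) → Z = -20377/36
  (83, 0) → Z = -589.3
  (113470/1419, 413/1419) → Z = -2687797/4730
The feasible region has finitely many vertices and no improving ray; the maximum is -20377/36 at (1435/18, 0).

bounded optimum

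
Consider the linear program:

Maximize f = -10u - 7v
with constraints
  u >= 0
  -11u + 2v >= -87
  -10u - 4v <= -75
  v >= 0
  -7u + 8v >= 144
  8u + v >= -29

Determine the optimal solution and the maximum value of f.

Vertices and f = -10u - 7v:
  (0, 75/4) → f = -525/4
  (492/37, 2193/74) → f = -25191/74
  (2/9, 655/36) → f = -1555/12
The feasible region is unbounded (it extends along (0, 1), (2, 11)), but f strictly decreases along every unbounded feasible direction, so there is no improving ray and the maximum is attained at a vertex.

u = 2/9, v = 655/36, maximum f = -1555/12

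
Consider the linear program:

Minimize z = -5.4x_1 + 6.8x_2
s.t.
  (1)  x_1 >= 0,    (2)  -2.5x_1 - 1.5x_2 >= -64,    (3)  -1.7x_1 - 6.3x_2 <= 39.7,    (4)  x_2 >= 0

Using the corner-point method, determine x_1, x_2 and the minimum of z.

The optimum lies where -2.5x_1 - 1.5x_2 = -64 and x_2 = 0.
Solving simultaneously gives x_1 = 128/5, x_2 = 0.

x_1 = 25.6, x_2 = 0, minimum z = -138.24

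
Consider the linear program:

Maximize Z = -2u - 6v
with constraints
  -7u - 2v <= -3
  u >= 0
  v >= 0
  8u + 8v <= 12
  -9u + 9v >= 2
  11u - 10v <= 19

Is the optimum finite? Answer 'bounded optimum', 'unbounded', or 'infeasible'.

Extreme points and Z = -2u - 6v:
  (0, 3/2) → Z = -9
  (23/81, 41/81) → Z = -292/81
  (23/36, 31/36) → Z = -58/9
The feasible region has finitely many vertices and no improving ray; the maximum is -292/81 at (23/81, 41/81).

bounded optimum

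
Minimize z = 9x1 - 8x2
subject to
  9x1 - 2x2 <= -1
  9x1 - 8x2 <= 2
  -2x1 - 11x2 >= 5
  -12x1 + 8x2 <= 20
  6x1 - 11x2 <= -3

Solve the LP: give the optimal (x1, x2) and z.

x1 = -65/37, x2 = -5/37, minimum z = -545/37

Vertices and z = 9x1 - 8x2:
  (-65/37, -5/37) → z = -545/37
  (-1, -3/11) → z = -75/11
  (-7/3, -1) → z = -13

At the optimal vertex, -2x1 - 11x2 = 5 and -12x1 + 8x2 = 20.
Solving simultaneously gives x1 = -65/37, x2 = -5/37.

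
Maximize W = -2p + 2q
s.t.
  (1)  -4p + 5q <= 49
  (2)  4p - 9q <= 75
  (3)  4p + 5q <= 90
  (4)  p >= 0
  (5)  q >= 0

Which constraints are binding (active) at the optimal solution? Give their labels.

(1) and (4)

Feasible corners and W = -2p + 2q:
  (41/8, 139/10) → W = 351/20
  (0, 49/5) → W = 98/5
  (1185/56, 15/14) → W = -1125/28
  (75/4, 0) → W = -75/2
  (0, 0) → W = 0

The maximum is at (0, 49/5). Substituting into each constraint, equality holds for (1) and (4); the remaining constraints have slack.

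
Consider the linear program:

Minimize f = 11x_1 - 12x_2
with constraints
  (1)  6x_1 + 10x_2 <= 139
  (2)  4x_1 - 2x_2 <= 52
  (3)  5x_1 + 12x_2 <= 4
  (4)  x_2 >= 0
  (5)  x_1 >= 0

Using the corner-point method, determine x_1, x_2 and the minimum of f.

Corner points and f = 11x_1 - 12x_2:
  (4/5, 0) → f = 44/5
  (0, 1/3) → f = -4
  (0, 0) → f = 0

At the optimal vertex, 5x_1 + 12x_2 = 4 and x_1 = 0.
Solving simultaneously gives x_1 = 0, x_2 = 1/3.

x_1 = 0, x_2 = 1/3, minimum f = -4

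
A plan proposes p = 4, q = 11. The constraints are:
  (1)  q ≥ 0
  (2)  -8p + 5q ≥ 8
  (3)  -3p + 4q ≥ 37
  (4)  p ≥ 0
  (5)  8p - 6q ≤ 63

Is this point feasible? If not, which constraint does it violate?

Constraint (3): -3p + 4q = 32, which is not ≥ 37. All other constraints are satisfied.

not feasible — violates (3)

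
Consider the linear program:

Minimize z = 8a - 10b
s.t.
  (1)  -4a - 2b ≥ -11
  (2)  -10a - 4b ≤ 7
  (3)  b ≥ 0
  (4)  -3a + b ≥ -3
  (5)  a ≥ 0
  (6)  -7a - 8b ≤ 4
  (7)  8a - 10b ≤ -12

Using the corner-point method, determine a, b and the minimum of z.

a = 0, b = 11/2, minimum z = -55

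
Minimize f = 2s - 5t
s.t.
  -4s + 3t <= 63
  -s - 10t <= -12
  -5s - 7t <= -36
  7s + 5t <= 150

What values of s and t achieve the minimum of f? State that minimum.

s = 135/41, t = 1041/41, minimum f = -4935/41

Extreme points and f = 2s - 5t:
  (-333/43, 459/43) → f = -2961/43
  (135/41, 1041/41) → f = -4935/41
  (276/43, 24/43) → f = 432/43
  (288/13, -66/65) → f = 642/13

At the optimal vertex, -4s + 3t = 63 and 7s + 5t = 150.
Solving simultaneously gives s = 135/41, t = 1041/41.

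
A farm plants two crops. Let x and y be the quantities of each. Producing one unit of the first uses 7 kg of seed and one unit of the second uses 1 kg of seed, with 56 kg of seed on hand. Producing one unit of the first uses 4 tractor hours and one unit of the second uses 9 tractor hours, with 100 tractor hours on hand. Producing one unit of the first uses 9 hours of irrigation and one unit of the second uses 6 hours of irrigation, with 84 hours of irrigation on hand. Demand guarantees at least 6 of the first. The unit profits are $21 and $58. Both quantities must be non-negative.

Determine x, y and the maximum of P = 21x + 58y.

x = 6, y = 5, maximum P = 416

Corner points and P = 21x + 58y:
  (8, 0) → P = 168
  (6, 0) → P = 126
  (84/11, 28/11) → P = 308
  (6, 5) → P = 416

The optimum lies where 9x + 6y = 84 and x = 6.
Solving simultaneously gives x = 6, y = 5.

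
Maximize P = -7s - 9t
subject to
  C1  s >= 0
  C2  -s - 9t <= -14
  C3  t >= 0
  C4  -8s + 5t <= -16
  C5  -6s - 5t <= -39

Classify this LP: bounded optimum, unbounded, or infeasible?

bounded optimum

Corner points and P = -7s - 9t:
  (14, 0) → P = -98
  (281/49, 45/49) → P = -2372/49
  (55/14, 108/35) → P = -3869/70
The feasible region has finitely many vertices and no improving ray; the maximum is -2372/49 at (281/49, 45/49).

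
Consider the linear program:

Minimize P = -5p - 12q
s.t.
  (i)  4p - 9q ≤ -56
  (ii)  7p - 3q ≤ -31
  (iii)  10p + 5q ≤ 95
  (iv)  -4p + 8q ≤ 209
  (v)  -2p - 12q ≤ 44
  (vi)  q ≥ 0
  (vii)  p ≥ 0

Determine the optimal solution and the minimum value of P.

p = 0, q = 19, minimum P = -228

Extreme points and P = -5p - 12q:
  (2, 15) → P = -190
  (0, 31/3) → P = -124
  (0, 19) → P = -228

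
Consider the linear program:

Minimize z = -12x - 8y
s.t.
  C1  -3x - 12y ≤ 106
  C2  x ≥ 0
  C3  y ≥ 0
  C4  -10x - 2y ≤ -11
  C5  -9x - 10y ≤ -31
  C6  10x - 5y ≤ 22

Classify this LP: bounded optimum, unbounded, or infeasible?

From the feasible point (0, 11/2), moving in the direction (0, 1) keeps every constraint satisfied while z decreases without bound.

unbounded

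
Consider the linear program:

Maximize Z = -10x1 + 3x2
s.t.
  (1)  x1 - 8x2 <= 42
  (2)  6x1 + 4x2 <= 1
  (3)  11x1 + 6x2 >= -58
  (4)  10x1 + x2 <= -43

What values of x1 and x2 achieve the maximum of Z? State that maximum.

Extreme points and Z = -10x1 + 3x2:
  (-119/4, 359/8) → Z = 3457/8
  (-173/34, 134/17) → Z = 1267/17
  (-200/49, -107/49) → Z = 1679/49

At the optimal vertex, 6x1 + 4x2 = 1 and 11x1 + 6x2 = -58.
Solving simultaneously gives x1 = -119/4, x2 = 359/8.

x1 = -119/4, x2 = 359/8, maximum Z = 3457/8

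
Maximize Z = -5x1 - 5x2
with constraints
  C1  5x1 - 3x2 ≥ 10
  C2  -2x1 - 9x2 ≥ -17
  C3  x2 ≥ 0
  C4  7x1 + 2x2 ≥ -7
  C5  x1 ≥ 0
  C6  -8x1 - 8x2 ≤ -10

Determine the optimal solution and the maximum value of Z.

x1 = 2, x2 = 0, maximum Z = -10

Extreme points and Z = -5x1 - 5x2:
  (47/17, 65/51) → Z = -1030/51
  (2, 0) → Z = -10
  (17/2, 0) → Z = -85/2

The binding constraints are 5x1 - 3x2 = 10 and x2 = 0.
Solving simultaneously gives x1 = 2, x2 = 0.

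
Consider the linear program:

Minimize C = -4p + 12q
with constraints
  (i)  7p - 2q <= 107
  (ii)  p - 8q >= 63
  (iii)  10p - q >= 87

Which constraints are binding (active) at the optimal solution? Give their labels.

Vertices and C = -4p + 12q:
  (365/27, -167/27) → C = -3464/27
  (67/13, -461/13) → C = -5800/13
  (633/79, -543/79) → C = -9048/79

The minimum is at (67/13, -461/13). Substituting into each constraint, equality holds for (i) and (iii); the remaining constraints have slack.

(i) and (iii)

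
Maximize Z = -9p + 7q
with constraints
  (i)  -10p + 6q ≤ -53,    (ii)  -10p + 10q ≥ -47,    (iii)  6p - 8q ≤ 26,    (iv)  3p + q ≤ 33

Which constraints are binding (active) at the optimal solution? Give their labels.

Corner points and Z = -9p + 7q:
  (31/5, 3/2) → Z = -453/10
  (251/28, 171/28) → Z = -531/14
  (377/40, 189/40) → Z = -207/4

The maximum is at (251/28, 171/28). Substituting into each constraint, equality holds for (i) and (iv); the remaining constraints have slack.

(i) and (iv)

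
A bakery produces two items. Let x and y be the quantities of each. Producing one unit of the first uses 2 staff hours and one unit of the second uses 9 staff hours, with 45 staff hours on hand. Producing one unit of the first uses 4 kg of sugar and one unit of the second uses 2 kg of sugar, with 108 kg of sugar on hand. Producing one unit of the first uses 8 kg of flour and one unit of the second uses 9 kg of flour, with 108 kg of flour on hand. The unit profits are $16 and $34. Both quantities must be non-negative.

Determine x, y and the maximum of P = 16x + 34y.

The optimum lies where 2x + 9y = 45 and 8x + 9y = 108.
Solving simultaneously gives x = 21/2, y = 8/3.

x = 21/2, y = 8/3, maximum P = 776/3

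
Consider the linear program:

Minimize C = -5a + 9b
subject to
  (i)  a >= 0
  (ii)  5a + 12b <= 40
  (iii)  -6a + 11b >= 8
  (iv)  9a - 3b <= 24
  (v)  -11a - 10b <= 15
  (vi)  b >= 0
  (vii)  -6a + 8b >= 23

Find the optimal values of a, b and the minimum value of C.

a = 0, b = 23/8, minimum C = 207/8

Extreme points and C = -5a + 9b:
  (0, 10/3) → C = 30
  (0, 23/8) → C = 207/8
  (11/28, 355/112) → C = 425/16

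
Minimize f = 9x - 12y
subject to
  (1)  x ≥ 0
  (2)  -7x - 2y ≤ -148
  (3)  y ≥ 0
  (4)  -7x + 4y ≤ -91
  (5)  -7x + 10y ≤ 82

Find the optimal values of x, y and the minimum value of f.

Extreme points and f = 9x - 12y:
  (148/7, 0) → f = 1332/7
  (129/7, 19/2) → f = 363/7
  (619/21, 173/6) → f = -565/7
The feasible region is unbounded (it extends along (10, 7), (1, 0)), but f strictly increases along every unbounded feasible direction, so there is no improving ray and the minimum is attained at a vertex.

The binding constraints are -7x + 4y = -91 and -7x + 10y = 82.
Solving simultaneously gives x = 619/21, y = 173/6.

x = 619/21, y = 173/6, minimum f = -565/7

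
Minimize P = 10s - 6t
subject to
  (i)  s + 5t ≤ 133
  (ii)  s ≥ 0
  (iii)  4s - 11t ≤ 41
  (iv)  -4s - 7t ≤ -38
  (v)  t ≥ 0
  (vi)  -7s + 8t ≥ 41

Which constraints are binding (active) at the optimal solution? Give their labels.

(i) and (ii)

Vertices and P = 10s - 6t:
  (0, 133/5) → P = -798/5
  (859/43, 972/43) → P = 2758/43
  (0, 38/7) → P = -228/7
  (17/81, 430/81) → P = -2410/81

The minimum is at (0, 133/5). Substituting into each constraint, equality holds for (i) and (ii); the remaining constraints have slack.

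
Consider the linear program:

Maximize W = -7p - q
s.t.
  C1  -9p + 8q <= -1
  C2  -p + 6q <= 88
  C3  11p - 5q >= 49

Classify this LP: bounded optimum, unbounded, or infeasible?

unbounded

From the feasible point (355/23, 793/46), moving in the direction (-5, -11) keeps every constraint satisfied while W increases without bound.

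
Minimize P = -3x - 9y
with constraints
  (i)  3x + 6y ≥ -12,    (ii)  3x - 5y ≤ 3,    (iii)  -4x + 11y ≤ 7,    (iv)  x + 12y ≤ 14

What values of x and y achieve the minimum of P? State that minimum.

Vertices and P = -3x - 9y:
  (-14/11, -15/11) → P = 177/11
  (-58/19, -9/19) → P = 255/19
  (106/41, 39/41) → P = -669/41
  (70/59, 63/59) → P = -777/59

x = 106/41, y = 39/41, minimum P = -669/41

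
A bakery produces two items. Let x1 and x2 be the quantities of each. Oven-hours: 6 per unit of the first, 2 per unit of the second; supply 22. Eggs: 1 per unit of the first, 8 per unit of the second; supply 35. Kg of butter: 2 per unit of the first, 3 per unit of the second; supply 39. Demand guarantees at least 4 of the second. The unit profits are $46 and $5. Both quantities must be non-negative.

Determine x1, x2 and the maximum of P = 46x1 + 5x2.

x1 = 7/3, x2 = 4, maximum P = 382/3

Extreme points and P = 46x1 + 5x2:
  (0, 35/8) → P = 175/8
  (0, 4) → P = 20
  (53/23, 94/23) → P = 2908/23
  (7/3, 4) → P = 382/3

At the optimal vertex, 6x1 + 2x2 = 22 and x2 = 4.
Solving simultaneously gives x1 = 7/3, x2 = 4.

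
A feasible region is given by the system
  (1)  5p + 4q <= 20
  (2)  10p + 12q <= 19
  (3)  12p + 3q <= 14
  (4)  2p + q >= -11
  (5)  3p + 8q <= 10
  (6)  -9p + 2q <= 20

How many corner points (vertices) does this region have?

Of the 15 pairwise boundary intersections, those satisfying every inequality are:
  (37/38, 44/57)
  (8/11, 43/44)
  (47/6, -80/3)
  (-42/13, -59/13)
  (-70/39, 25/13)

5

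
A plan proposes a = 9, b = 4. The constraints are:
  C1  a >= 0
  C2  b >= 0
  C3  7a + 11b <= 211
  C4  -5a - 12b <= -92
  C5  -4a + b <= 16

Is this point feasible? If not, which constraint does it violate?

C1: 9 ≥ 0 ✓
C2: 4 ≥ 0 ✓
C3: 107 ≤ 211 ✓
C4: -93 ≤ -92 ✓
C5: -32 ≤ 16 ✓

feasible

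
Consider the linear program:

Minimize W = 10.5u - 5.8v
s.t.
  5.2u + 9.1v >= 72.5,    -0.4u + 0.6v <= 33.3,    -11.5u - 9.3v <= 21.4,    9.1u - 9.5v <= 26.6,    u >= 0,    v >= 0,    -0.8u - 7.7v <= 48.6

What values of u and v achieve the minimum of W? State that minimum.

The optimum lies where -0.4u + 0.6v = 33.3 and u = 0.
Solving simultaneously gives u = 0, v = 111/2.

u = 0, v = 55.5, minimum W = -321.9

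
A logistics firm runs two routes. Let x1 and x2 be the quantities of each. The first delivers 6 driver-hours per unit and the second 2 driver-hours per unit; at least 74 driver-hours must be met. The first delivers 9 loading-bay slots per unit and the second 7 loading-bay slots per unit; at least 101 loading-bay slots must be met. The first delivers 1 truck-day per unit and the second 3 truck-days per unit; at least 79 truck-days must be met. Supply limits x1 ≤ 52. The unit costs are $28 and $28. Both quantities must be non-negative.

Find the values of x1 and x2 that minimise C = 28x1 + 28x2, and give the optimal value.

Feasible corners and C = 28x1 + 28x2:
  (0, 37) → C = 1036
  (4, 25) → C = 812
  (52, 9) → C = 1708
The feasible region is unbounded (it extends along (0, 1)), but C strictly increases along every unbounded feasible direction, so there is no improving ray and the minimum is attained at a vertex.

x1 = 4, x2 = 25, minimum C = 812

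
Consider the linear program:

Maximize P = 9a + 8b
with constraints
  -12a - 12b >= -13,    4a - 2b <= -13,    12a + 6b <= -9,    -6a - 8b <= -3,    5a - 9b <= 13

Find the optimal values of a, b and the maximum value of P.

Corner points and P = 9a + 8b:
  (-31/12, 11/3) → P = 73/12
  (-2, 5/2) → P = 2
  (-49/22, 45/22) → P = -81/22
The feasible region is unbounded (it extends along (-4, 3), (-1, 1)), but P strictly decreases along every unbounded feasible direction, so there is no improving ray and the maximum is attained at a vertex.

At the optimal vertex, -12a - 12b = -13 and 12a + 6b = -9.
Solving simultaneously gives a = -31/12, b = 11/3.

a = -31/12, b = 11/3, maximum P = 73/12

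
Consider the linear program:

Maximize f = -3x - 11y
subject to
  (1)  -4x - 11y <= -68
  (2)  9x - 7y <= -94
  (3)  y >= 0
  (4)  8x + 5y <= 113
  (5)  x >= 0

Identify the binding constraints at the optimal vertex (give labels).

Corner points and f = -3x - 11y:
  (321/101, 1769/101) → f = -20422/101
  (0, 94/7) → f = -1034/7
  (0, 113/5) → f = -1243/5

The maximum is at (0, 94/7). Substituting into each constraint, equality holds for (2) and (5); the remaining constraints have slack.

(2) and (5)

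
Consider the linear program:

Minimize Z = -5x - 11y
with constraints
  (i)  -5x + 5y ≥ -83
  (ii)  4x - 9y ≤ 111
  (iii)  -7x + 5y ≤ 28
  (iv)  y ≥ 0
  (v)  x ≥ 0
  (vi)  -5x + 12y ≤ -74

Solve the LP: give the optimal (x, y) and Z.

x = 626/35, y = 9/7, minimum Z = -725/7

Feasible corners and Z = -5x - 11y:
  (83/5, 0) → Z = -83
  (626/35, 9/7) → Z = -725/7
  (74/5, 0) → Z = -74

The optimum lies where -5x + 5y = -83 and -5x + 12y = -74.
Solving simultaneously gives x = 626/35, y = 9/7.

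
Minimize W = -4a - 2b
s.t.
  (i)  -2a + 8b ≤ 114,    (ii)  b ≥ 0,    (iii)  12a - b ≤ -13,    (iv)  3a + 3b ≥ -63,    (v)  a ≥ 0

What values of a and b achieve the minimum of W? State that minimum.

Corner points and W = -4a - 2b:
  (5/47, 671/47) → W = -1362/47
  (0, 57/4) → W = -57/2
  (0, 13) → W = -26

At the optimal vertex, -2a + 8b = 114 and 12a - b = -13.
Solving simultaneously gives a = 5/47, b = 671/47.

a = 5/47, b = 671/47, minimum W = -1362/47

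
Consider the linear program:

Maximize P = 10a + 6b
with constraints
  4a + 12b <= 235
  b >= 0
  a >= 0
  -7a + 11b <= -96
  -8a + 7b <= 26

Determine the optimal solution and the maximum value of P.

Feasible corners and P = 10a + 6b:
  (235/4, 0) → P = 1175/2
  (3737/128, 1261/128) → P = 5617/16
  (96/7, 0) → P = 960/7

a = 235/4, b = 0, maximum P = 1175/2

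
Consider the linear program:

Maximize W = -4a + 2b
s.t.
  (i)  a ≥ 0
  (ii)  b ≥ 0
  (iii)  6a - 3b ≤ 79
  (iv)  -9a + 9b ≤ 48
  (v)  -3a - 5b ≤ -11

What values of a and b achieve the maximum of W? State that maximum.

a = 0, b = 16/3, maximum W = 32/3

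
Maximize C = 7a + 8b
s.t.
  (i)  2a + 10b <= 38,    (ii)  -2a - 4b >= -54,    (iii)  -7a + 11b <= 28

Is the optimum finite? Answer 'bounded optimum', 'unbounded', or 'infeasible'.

unbounded

From the feasible point (97/3, -8/3), moving in the direction (4, -2) keeps every constraint satisfied while C increases without bound.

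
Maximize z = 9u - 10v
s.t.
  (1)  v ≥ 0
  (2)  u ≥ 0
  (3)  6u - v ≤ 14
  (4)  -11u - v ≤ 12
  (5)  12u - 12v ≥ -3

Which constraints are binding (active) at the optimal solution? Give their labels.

(1) and (3)

Corner points and z = 9u - 10v:
  (0, 0) → z = 0
  (7/3, 0) → z = 21
  (0, 1/4) → z = -5/2
  (57/20, 31/10) → z = -107/20

The maximum is at (7/3, 0). Substituting into each constraint, equality holds for (1) and (3); the remaining constraints have slack.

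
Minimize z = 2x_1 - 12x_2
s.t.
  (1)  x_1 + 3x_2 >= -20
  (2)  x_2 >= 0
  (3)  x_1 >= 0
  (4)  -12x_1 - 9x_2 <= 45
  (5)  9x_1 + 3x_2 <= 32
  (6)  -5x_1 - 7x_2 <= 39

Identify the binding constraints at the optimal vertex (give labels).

Vertices and z = 2x_1 - 12x_2:
  (0, 0) → z = 0
  (32/9, 0) → z = 64/9
  (0, 32/3) → z = -128

The minimum is at (0, 32/3). Substituting into each constraint, equality holds for (3) and (5); the remaining constraints have slack.

(3) and (5)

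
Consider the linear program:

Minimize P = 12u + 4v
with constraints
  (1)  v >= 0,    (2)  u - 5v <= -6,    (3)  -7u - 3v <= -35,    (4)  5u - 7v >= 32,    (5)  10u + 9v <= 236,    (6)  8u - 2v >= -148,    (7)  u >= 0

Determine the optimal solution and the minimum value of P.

u = 101/9, v = 31/9, minimum P = 1336/9

Corner points and P = 12u + 4v:
  (101/9, 31/9) → P = 1336/9
  (1126/59, 296/59) → P = 14696/59
  (388/23, 172/23) → P = 5344/23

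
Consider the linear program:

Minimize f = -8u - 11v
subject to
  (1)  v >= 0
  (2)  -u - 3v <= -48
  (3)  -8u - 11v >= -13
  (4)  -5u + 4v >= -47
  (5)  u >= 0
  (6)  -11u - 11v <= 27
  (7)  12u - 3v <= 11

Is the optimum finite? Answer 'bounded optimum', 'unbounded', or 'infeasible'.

infeasible

The boundaries v = 0 and u = 0 meet at (0, 0), but that point violates -u - 3v ≤ -48. Every candidate vertex is excluded by some other constraint, so the feasible region is empty.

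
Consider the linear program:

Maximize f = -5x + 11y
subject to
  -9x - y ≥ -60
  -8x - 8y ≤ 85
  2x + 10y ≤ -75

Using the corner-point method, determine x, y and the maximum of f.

x = -125/32, y = -215/32, maximum f = -435/8

Corner points and f = -5x + 11y:
  (565/64, -1245/64) → f = -2065/8
  (675/88, -795/88) → f = -1515/11
  (-125/32, -215/32) → f = -435/8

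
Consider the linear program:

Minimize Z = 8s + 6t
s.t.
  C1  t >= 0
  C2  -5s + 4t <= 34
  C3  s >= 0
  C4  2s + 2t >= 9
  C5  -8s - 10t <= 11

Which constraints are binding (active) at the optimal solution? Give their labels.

Extreme points and Z = 8s + 6t:
  (9/2, 0) → Z = 36
  (0, 17/2) → Z = 51
  (0, 9/2) → Z = 27
The feasible region is unbounded (it extends along (4, 5), (1, 0)), but Z strictly increases along every unbounded feasible direction, so there is no improving ray and the minimum is attained at a vertex.

The minimum is at (0, 9/2). Substituting into each constraint, equality holds for C3 and C4; the remaining constraints have slack.

C3 and C4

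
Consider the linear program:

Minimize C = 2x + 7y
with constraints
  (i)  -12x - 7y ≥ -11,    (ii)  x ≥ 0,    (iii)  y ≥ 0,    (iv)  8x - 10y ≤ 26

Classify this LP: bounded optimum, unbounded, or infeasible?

Vertices and C = 2x + 7y:
  (0, 11/7) → C = 11
  (11/12, 0) → C = 11/6
  (0, 0) → C = 0
The feasible region has finitely many vertices and no improving ray; the minimum is 0 at (0, 0).

bounded optimum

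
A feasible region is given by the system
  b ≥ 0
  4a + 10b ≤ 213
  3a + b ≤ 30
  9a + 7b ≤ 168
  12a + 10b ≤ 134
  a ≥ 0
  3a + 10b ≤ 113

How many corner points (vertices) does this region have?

5

The feasible vertices (each the meet of two boundaries and inside every other half-plane) are:
  (10, 0)
  (0, 0)
  (83/9, 7/3)
  (7/3, 53/5)
  (0, 113/10)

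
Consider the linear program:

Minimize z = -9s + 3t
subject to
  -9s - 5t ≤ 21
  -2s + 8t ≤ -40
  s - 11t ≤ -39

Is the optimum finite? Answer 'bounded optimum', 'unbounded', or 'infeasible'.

unbounded

From the feasible point (376/7, 59/7), moving in the direction (11, 1) keeps every constraint satisfied while z decreases without bound.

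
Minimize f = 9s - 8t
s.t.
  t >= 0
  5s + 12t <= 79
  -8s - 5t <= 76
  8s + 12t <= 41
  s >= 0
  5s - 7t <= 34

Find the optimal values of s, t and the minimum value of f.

s = 0, t = 41/12, minimum f = -82/3

Corner points and f = 9s - 8t:
  (41/8, 0) → f = 369/8
  (0, 0) → f = 0
  (0, 41/12) → f = -82/3

The optimum lies where 8s + 12t = 41 and s = 0.
Solving simultaneously gives s = 0, t = 41/12.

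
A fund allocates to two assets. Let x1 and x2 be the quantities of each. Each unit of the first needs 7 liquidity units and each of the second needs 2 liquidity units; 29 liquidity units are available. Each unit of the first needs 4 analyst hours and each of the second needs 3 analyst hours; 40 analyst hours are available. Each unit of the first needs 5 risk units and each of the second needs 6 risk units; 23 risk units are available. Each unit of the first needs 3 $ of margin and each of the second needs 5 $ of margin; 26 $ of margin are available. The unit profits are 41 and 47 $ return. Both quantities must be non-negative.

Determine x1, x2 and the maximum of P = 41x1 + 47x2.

Corner points and P = 41x1 + 47x2:
  (0, 0) → P = 0
  (0, 23/6) → P = 1081/6
  (29/7, 0) → P = 1189/7
  (4, 1/2) → P = 375/2

x1 = 4, x2 = 1/2, maximum P = 375/2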